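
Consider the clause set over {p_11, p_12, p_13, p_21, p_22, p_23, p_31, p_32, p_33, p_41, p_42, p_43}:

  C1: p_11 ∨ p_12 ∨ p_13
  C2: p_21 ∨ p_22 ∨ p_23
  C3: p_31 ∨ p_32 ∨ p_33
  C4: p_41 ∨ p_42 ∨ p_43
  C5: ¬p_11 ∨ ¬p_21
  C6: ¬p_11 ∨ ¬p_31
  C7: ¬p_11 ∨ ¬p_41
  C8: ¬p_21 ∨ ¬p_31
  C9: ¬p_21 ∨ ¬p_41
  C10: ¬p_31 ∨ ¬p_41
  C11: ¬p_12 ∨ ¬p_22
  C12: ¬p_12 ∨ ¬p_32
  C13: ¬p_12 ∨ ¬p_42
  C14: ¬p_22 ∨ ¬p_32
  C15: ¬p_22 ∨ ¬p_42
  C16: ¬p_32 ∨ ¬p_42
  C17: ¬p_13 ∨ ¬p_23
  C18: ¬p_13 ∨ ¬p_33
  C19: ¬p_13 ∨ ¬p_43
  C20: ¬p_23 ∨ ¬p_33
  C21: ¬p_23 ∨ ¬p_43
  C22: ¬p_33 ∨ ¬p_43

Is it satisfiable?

No

Suppose p_11 = False.
Suppose p_12 = True.
Unit clause (¬p_22) forces p_22 = False.
Unit clause (¬p_32) forces p_32 = False.
Unit clause (¬p_42) forces p_42 = False.
Suppose p_21 = True.
Unit clause (¬p_31) forces p_31 = False.
Unit clause (p_33) forces p_33 = True.
Unit clause (¬p_41) forces p_41 = False.
Unit clause (p_43) forces p_43 = True.
Now (¬p_43) is unsatisfied and unit — conflict.
Backtrack on p_21: now try p_21 = False.
Unit clause (p_23) forces p_23 = True.
Unit clause (¬p_13) forces p_13 = False.
Unit clause (¬p_33) forces p_33 = False.
Unit clause (p_31) forces p_31 = True.
Unit clause (¬p_41) forces p_41 = False.
Unit clause (p_43) forces p_43 = True.
Now (¬p_43) is unsatisfied and unit — conflict.
Either choice for p_21 ends in contradiction.
Backtrack on p_12: now try p_12 = False.
Unit clause (p_13) forces p_13 = True.
Unit clause (¬p_23) forces p_23 = False.
Unit clause (¬p_33) forces p_33 = False.
Unit clause (¬p_43) forces p_43 = False.
Suppose p_21 = True.
Unit clause (¬p_31) forces p_31 = False.
Unit clause (p_32) forces p_32 = True.
Unit clause (¬p_41) forces p_41 = False.
Unit clause (p_42) forces p_42 = True.
Now (¬p_42) is unsatisfied and unit — conflict.
Backtrack on p_21: now try p_21 = False.
Unit clause (p_22) forces p_22 = True.
Unit clause (¬p_32) forces p_32 = False.
Unit clause (p_31) forces p_31 = True.
Unit clause (¬p_41) forces p_41 = False.
Unit clause (p_42) forces p_42 = True.
Now (¬p_42) is unsatisfied and unit — conflict.
Either choice for p_21 ends in contradiction.
Either choice for p_12 ends in contradiction.
Backtrack on p_11: now try p_11 = True.
Unit clause (¬p_21) forces p_21 = False.
Unit clause (¬p_31) forces p_31 = False.
Unit clause (¬p_41) forces p_41 = False.
Suppose p_22 = True.
Unit clause (¬p_12) forces p_12 = False.
Unit clause (¬p_32) forces p_32 = False.
Unit clause (p_33) forces p_33 = True.
Unit clause (¬p_42) forces p_42 = False.
Unit clause (p_43) forces p_43 = True.
Now (¬p_43) is unsatisfied and unit — conflict.
Backtrack on p_22: now try p_22 = False.
Unit clause (p_23) forces p_23 = True.
Unit clause (¬p_13) forces p_13 = False.
Unit clause (¬p_33) forces p_33 = False.
Unit clause (p_32) forces p_32 = True.
Unit clause (¬p_12) forces p_12 = False.
Unit clause (¬p_42) forces p_42 = False.
Unit clause (p_43) forces p_43 = True.
Now (¬p_43) is unsatisfied and unit — conflict.
Either choice for p_22 ends in contradiction.
Either choice for p_11 ends in contradiction.
No assignment satisfies every clause.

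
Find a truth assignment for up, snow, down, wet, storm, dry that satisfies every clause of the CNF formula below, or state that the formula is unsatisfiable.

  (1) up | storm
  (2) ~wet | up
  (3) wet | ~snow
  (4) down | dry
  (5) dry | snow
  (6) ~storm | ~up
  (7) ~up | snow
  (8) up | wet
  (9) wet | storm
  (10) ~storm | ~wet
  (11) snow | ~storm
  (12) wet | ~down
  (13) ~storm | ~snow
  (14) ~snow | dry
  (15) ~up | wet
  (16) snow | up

up ↦ 1, snow ↦ 1, down ↦ 1, wet ↦ 1, storm ↦ 0, dry ↦ 1

Suppose up = 1.
The clause (~storm) is unit, so storm = 0.
The clause (snow) is unit, so snow = 1.
The clause (wet) is unit, so wet = 1.
The clause (dry) is unit, so dry = 1.
Every clause is now satisfied; down is unconstrained.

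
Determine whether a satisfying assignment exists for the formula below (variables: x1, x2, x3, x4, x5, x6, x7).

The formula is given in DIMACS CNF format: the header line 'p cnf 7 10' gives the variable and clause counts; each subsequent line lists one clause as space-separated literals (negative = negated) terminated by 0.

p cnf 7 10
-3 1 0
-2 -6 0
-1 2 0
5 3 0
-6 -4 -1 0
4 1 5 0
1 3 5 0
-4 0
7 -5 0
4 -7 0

(¬x4) alone gives x4 = False.
(¬x7) alone gives x7 = False.
(¬x5) alone gives x5 = False.
(x3) alone gives x3 = True.
(x1) alone gives x1 = True.
(x2) alone gives x2 = True.
(¬x6) alone gives x6 = False.
This assignment satisfies each clause.
A satisfying assignment: x1 ↦ True, x2 ↦ True, x3 ↦ True, x4 ↦ False, x5 ↦ False, x6 ↦ False, x7 ↦ False.

Satisfiable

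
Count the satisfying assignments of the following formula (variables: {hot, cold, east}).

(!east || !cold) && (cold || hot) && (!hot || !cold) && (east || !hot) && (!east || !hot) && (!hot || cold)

There are 2^3 = 8 truth assignments over (hot, cold, east).
Split on cold. With cold = true, the clauses containing cold are satisfied and !cold drops from the rest; 1 of the 2^2 = 4 assignments to the other variables satisfy what remains.
With cold = false, by the same count on the reduced clause set, 0 assignments work.
(One model: hot=F, cold=T, east=F.)
Total: 1 + 0 = 1.

1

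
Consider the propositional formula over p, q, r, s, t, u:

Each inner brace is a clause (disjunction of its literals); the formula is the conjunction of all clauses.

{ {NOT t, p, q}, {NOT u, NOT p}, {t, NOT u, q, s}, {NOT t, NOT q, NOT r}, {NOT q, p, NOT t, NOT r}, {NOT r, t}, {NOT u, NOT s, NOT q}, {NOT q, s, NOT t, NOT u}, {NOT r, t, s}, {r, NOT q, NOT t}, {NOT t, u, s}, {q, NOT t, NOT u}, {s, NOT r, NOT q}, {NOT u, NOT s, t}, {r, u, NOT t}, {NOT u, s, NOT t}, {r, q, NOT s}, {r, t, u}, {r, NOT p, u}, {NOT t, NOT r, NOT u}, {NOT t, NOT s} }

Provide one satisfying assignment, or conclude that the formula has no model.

Case u = true:
Unit clause (NOT p) forces p = false.
Case t = false:
Unit clause (NOT r) forces r = false.
Unit clause (NOT s) forces s = false.
Unit clause (q) forces q = true.
Every clause now holds.

p=false, q=true, r=false, s=false, t=false, u=true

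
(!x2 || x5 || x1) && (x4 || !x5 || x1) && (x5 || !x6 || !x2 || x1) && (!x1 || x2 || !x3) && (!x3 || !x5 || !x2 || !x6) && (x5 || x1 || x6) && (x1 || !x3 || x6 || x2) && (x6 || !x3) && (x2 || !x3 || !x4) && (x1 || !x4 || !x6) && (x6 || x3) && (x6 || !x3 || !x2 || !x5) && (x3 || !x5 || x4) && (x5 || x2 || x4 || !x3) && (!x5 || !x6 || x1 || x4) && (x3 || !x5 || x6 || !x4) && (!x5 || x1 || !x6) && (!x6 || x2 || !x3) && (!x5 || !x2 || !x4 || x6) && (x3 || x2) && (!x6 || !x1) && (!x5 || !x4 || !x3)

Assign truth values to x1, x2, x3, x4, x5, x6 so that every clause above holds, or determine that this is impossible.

UNSATISFIABLE

Suppose x6 = true.
Unit clause (!x1) forces x1 = false.
Unit clause (!x4) forces x4 = false.
Unit clause (!x5) forces x5 = false.
Unit clause (!x2) forces x2 = false.
Unit clause (!x3) forces x3 = false.
That conflicts with the unit clause (x3).
Undo x6 and try x6 = false.
Unit clause (!x3) forces x3 = false.
That conflicts with the unit clause (x3).
Both values of x6 lead to a conflict.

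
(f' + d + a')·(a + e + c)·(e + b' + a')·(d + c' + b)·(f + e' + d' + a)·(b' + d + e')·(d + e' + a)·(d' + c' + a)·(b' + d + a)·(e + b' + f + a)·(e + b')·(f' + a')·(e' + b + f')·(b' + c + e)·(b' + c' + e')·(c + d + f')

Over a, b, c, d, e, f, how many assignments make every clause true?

8

There are 2^6 = 64 truth assignments over (a, b, c, d, e, f).
Split on e. With e = 1, the clauses containing e are satisfied and e' drops from the rest; 5 of the 2^5 = 32 assignments to the other variables satisfy what remains.
With e = 0, by the same count on the reduced clause set, 3 assignments work.
Total: 5 + 3 = 8.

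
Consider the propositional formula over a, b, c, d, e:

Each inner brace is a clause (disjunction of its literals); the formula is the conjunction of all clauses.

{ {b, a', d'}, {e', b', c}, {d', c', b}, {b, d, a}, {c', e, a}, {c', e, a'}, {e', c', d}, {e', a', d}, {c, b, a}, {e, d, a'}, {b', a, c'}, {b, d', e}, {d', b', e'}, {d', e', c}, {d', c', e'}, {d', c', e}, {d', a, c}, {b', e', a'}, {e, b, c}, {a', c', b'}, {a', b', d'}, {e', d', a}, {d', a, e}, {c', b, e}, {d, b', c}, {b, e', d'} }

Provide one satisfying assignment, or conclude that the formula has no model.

Try b = 1.
Try e = 0.
Try c = 0.
(d) alone gives d = 1.
(a) alone gives a = 1.
That conflicts with the unit clause (a').
Backtrack on c: now try c = 1.
(a) alone gives a = 1.
That conflicts with the unit clause (a').
Both values of c lead to a conflict.
Backtrack on e: now try e = 1.
(c) alone gives c = 1.
(d) alone gives d = 1.
That conflicts with the unit clause (d').
Both values of e lead to a conflict.
Backtrack on b: now try b = 0.
Try a = 0.
(d) alone gives d = 1.
(c') alone gives c = 0.
That conflicts with the unit clause (c).
Backtrack on a: now try a = 1.
(d') alone gives d = 0.
(e') alone gives e = 0.
That conflicts with the unit clause (e).
Both values of a lead to a conflict.
Both values of b lead to a conflict.

UNSATISFIABLE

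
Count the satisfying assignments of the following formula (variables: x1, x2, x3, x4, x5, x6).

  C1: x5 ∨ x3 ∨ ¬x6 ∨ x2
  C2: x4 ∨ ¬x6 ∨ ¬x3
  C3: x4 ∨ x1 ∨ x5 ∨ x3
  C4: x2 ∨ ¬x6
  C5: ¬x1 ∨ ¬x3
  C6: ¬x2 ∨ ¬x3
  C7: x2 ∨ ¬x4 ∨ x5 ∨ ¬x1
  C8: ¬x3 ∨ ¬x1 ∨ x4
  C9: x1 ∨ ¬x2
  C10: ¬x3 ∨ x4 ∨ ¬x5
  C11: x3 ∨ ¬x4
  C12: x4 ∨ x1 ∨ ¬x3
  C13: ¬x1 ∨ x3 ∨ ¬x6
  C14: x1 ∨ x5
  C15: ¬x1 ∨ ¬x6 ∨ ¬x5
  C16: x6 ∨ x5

4

There are 2^6 = 64 truth assignments over (x1, x2, x3, x4, x5, x6).
Split on x1. With x1 = True, the clauses containing x1 are satisfied and ¬x1 drops from the rest; 2 of the 2^5 = 32 assignments to the other variables satisfy what remains.
With x1 = False, by the same count on the reduced clause set, 2 assignments work.
Total: 2 + 2 = 4.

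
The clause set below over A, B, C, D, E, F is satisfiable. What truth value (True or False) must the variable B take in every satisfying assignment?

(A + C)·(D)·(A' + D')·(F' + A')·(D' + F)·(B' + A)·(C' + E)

False

Suppose B = 1.
(D) alone gives D = 1.
(A') alone gives A = 0.
But (A) is also a unit clause — contradiction.
So every satisfying assignment has B = False.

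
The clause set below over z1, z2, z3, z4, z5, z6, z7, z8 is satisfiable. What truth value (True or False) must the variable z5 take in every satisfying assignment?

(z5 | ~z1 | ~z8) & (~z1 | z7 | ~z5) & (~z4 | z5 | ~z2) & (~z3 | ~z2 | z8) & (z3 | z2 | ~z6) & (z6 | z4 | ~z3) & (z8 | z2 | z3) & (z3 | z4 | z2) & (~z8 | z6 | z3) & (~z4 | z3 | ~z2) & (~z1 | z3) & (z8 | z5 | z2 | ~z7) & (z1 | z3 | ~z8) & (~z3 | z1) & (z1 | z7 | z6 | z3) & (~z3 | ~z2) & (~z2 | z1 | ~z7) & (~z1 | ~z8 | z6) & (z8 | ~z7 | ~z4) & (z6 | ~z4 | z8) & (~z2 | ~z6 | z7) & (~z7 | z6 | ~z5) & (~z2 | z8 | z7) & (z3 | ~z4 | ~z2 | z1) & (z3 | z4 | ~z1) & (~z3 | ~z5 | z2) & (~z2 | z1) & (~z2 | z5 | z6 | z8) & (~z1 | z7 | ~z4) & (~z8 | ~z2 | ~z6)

Suppose z5 = 1.
Branch on z1: set z1 = 0.
Unit clause (~z3) forces z3 = 0.
Unit clause (~z8) forces z8 = 0.
Unit clause (z2) forces z2 = 1.
That conflicts with the unit clause (~z2).
Backtrack on z1: now try z1 = 1.
Unit clause (z7) forces z7 = 1.
Unit clause (z3) forces z3 = 1.
Unit clause (~z2) forces z2 = 0.
That conflicts with the unit clause (z2).
Neither z1 = 1 nor z1 = 0 works.
So every satisfying assignment has z5 = False.

False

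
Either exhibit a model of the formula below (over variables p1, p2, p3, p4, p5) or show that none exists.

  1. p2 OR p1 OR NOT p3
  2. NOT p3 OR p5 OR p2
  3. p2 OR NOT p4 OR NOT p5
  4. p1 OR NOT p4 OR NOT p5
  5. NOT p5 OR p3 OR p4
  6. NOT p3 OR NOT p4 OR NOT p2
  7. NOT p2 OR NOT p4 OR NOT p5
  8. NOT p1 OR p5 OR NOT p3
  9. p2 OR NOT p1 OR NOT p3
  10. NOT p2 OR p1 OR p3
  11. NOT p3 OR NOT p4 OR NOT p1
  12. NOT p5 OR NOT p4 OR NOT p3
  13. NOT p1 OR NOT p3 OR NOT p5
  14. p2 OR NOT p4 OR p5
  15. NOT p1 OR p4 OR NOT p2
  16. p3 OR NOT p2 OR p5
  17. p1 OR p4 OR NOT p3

p1=false; p2=false; p3=false; p4=false; p5=false

Branch on p2: set p2 = false.
Branch on p1: set p1 = false.
From the singleton clause (NOT p3), p3 = false.
Branch on p4: set p4 = false.
From the singleton clause (NOT p5), p5 = false.
All clauses are satisfied.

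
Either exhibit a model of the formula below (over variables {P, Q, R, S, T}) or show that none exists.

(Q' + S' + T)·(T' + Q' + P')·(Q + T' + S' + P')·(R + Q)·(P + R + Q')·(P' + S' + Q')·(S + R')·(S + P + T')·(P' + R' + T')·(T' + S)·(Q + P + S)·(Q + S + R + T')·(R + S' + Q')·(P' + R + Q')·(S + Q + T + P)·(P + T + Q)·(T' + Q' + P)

Suppose R = 1.
The clause (S) is unit, so S = 1.
Suppose Q = 0.
Suppose T = 1.
The clause (P') is unit, so P = 0.
This assignment satisfies each clause.

P ↦ 0, Q ↦ 0, R ↦ 1, S ↦ 1, T ↦ 1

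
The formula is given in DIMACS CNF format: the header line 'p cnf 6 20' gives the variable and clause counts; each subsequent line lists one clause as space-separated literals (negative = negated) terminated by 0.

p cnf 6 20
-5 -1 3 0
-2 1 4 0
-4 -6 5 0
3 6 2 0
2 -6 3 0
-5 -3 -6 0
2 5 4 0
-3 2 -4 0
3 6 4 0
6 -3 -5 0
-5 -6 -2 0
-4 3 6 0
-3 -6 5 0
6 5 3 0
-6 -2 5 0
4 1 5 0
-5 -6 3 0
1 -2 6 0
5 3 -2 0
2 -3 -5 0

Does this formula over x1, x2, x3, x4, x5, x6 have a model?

Branch on x5: set x5 = False.
Branch on x4: set x4 = True.
Unit clause (¬x6) forces x6 = False.
Unit clause (x3) forces x3 = True.
Unit clause (x2) forces x2 = True.
Unit clause (x1) forces x1 = True.
This assignment satisfies each clause.
A satisfying assignment: x1=True, x2=True, x3=True, x4=True, x5=False, x6=False.

Yes, satisfiable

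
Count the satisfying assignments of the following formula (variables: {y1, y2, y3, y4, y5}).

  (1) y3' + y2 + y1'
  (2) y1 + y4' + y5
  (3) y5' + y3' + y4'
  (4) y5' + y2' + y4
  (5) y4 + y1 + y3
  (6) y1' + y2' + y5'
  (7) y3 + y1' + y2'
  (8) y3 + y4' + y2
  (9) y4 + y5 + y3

7

There are 2^5 = 32 truth assignments over (y1, y2, y3, y4, y5).
Split on y5. With y5 = 1, the clauses containing y5 are satisfied and y5' drops from the rest; 3 of the 2^4 = 16 assignments to the other variables satisfy what remains.
With y5 = 0, by the same count on the reduced clause set, 4 assignments work.
(One model: y1=F, y2=F, y3=T, y4=F, y5=F.)
Total: 3 + 4 = 7.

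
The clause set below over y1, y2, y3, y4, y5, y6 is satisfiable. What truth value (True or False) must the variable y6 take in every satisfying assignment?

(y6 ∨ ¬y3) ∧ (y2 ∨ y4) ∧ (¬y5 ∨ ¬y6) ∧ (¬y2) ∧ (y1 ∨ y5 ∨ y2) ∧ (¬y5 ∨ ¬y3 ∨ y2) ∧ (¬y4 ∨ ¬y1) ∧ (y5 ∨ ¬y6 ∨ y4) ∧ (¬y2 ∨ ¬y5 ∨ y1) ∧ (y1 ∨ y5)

Suppose y6 = True.
Unit clause (¬y5) forces y5 = False.
Unit clause (¬y2) forces y2 = False.
Unit clause (y4) forces y4 = True.
Unit clause (y1) forces y1 = True.
Now (¬y1) is unsatisfied and unit — conflict.
So every satisfying assignment has y6 = False.

False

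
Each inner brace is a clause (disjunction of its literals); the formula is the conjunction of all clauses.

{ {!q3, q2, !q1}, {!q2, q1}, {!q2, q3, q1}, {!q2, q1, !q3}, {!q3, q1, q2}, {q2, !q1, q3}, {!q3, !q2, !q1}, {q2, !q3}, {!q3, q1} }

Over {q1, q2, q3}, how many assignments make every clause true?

There are 2^3 = 8 truth assignments over (q1, q2, q3).
Check each against the 9 clauses (columns in the order q1, q2, q3):
  F F F  ✓ satisfies all
  F F T  ✗ fails (!q3 || q1 || q2)
  F T F  ✗ fails (!q2 || q1)
  F T T  ✗ fails (!q2 || q1)
  T F F  ✗ fails (q2 || !q1 || q3)
  T F T  ✗ fails (!q3 || q2 || !q1)
  T T F  ✓ satisfies all
  T T T  ✗ fails (!q3 || !q2 || !q1)
2 of the 8 rows are models.

2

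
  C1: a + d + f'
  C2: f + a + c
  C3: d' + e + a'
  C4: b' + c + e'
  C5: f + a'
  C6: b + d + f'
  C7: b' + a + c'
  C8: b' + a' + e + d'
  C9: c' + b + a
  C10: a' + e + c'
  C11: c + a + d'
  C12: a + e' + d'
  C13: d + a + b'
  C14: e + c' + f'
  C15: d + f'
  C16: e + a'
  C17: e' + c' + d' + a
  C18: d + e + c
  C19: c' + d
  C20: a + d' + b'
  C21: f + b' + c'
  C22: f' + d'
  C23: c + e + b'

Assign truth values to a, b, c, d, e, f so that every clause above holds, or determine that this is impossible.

UNSATISFIABLE

Suppose f = 1.
The clause (d) is unit, so d = 1.
Now (d') is unsatisfied and unit — conflict.
Backtrack on f: now try f = 0.
The clause (a') is unit, so a = 0.
The clause (c) is unit, so c = 1.
The clause (b') is unit, so b = 0.
Now (b) is unsatisfied and unit — conflict.
Neither f = 1 nor f = 0 works.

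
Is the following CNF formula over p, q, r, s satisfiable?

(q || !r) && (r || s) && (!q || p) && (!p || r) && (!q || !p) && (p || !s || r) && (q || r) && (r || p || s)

Unsatisfiable

Try q = true.
(p) alone gives p = true.
Now (!p) is unsatisfied and unit — conflict.
Backtrack on q: now try q = false.
(!r) alone gives r = false.
Now (r) is unsatisfied and unit — conflict.
Neither q = true nor q = false works.
No assignment satisfies every clause.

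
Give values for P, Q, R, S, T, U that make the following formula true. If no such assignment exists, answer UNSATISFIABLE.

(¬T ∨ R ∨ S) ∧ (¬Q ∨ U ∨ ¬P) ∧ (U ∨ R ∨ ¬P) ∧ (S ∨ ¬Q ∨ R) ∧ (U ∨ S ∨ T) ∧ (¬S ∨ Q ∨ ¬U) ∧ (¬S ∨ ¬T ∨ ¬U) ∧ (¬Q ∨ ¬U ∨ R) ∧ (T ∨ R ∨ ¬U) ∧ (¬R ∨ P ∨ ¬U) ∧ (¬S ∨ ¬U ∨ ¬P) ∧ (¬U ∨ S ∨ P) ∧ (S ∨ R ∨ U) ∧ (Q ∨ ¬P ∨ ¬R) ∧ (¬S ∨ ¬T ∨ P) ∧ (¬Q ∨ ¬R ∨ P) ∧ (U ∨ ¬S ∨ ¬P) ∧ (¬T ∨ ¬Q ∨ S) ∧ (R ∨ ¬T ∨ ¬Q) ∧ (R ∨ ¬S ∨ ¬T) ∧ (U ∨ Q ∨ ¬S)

Case T = False:
Case U = True:
(R) alone gives R = True.
(P) alone gives P = True.
(¬S) alone gives S = False.
(Q) alone gives Q = True.
This assignment satisfies each clause.

P=True; Q=True; R=True; S=False; T=False; U=True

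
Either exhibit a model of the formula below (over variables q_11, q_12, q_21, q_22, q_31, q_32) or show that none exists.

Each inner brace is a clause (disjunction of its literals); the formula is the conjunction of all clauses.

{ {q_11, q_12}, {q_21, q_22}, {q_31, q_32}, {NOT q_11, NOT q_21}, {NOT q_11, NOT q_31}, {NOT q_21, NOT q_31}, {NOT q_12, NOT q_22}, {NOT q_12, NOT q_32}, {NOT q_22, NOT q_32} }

Case q_11 = true:
Unit clause (NOT q_21) forces q_21 = false.
Unit clause (q_22) forces q_22 = true.
Unit clause (NOT q_31) forces q_31 = false.
Unit clause (q_32) forces q_32 = true.
But (NOT q_32) is also a unit clause — contradiction.
Backtrack on q_11: now try q_11 = false.
Unit clause (q_12) forces q_12 = true.
Unit clause (NOT q_22) forces q_22 = false.
Unit clause (q_21) forces q_21 = true.
Unit clause (NOT q_31) forces q_31 = false.
Unit clause (q_32) forces q_32 = true.
But (NOT q_32) is also a unit clause — contradiction.
Neither q_11 = true nor q_11 = false works.

UNSATISFIABLE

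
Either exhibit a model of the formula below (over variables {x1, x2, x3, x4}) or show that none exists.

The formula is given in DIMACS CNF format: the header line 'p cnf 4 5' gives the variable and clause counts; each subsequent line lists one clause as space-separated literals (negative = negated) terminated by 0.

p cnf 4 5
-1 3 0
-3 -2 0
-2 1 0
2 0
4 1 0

UNSATISFIABLE

The clause (x2) is unit, so x2 = True.
The clause (¬x3) is unit, so x3 = False.
The clause (¬x1) is unit, so x1 = False.
Now (x1) is unsatisfied and unit — conflict.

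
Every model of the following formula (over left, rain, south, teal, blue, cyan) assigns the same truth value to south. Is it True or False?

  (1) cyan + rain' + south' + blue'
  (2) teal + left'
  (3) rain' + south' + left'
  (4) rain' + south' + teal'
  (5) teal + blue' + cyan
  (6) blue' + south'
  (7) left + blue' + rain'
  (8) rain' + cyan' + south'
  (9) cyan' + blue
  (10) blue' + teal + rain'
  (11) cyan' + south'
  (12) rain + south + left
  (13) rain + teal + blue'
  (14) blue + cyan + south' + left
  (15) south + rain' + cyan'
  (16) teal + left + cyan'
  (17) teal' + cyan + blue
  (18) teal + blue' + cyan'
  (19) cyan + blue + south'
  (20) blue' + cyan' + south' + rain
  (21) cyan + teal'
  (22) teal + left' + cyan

False

Suppose south = 1.
Unit clause (blue') forces blue = 0.
Unit clause (cyan') forces cyan = 0.
But (cyan) is also a unit clause — contradiction.
So every satisfying assignment has south = False.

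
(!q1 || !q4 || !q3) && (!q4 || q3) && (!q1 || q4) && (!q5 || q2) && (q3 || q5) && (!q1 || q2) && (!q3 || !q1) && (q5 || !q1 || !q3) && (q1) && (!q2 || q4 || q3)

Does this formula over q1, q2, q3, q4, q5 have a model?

Unit clause (q1) forces q1 = true.
Unit clause (q4) forces q4 = true.
Unit clause (!q3) forces q3 = false.
That conflicts with the unit clause (q3).
No assignment satisfies every clause.

Unsatisfiable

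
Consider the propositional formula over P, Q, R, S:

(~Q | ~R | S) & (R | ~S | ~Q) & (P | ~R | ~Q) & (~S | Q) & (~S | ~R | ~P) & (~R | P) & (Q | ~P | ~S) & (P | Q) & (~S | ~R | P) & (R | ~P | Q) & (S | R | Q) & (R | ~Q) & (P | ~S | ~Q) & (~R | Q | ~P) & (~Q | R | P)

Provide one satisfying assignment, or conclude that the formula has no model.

UNSATISFIABLE

Suppose S = 0.
Suppose Q = 0.
From the singleton clause (P), P = 1.
From the singleton clause (R), R = 1.
That conflicts with the unit clause (~R).
Backtrack on Q: now try Q = 1.
From the singleton clause (~R), R = 0.
That conflicts with the unit clause (R).
Either choice for Q ends in contradiction.
Backtrack on S: now try S = 1.
From the singleton clause (Q), Q = 1.
From the singleton clause (R), R = 1.
From the singleton clause (P), P = 1.
That conflicts with the unit clause (~P).
Either choice for S ends in contradiction.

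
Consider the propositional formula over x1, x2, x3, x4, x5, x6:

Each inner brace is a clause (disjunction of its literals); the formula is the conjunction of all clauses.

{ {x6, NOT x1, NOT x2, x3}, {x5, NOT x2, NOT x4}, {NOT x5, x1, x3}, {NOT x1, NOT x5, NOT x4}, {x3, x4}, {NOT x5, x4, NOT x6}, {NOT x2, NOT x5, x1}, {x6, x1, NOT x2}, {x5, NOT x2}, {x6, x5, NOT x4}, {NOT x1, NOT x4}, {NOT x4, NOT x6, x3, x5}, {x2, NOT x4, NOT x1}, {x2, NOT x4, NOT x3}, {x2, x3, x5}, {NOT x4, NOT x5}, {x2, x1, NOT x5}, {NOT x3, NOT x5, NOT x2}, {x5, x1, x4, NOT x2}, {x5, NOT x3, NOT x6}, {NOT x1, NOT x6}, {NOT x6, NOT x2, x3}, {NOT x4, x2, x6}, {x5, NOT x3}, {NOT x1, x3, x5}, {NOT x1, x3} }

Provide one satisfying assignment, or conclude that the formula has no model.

x1=true; x2=false; x3=true; x4=false; x5=true; x6=false

Suppose x3 = true.
(x5) alone gives x5 = true.
(NOT x4) alone gives x4 = false.
(NOT x6) alone gives x6 = false.
(NOT x2) alone gives x2 = false.
(x1) alone gives x1 = true.
This assignment satisfies each clause.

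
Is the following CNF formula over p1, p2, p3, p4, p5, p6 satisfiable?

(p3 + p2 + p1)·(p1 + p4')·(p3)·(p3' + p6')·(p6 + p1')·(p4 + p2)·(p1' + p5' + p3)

The clause (p3) is unit, so p3 = 1.
The clause (p6') is unit, so p6 = 0.
The clause (p1') is unit, so p1 = 0.
The clause (p4') is unit, so p4 = 0.
The clause (p2) is unit, so p2 = 1.
All clauses hold; p5 can take either value.
A satisfying assignment: p1 ↦ 0; p2 ↦ 1; p3 ↦ 1; p4 ↦ 0; p5 ↦ 0; p6 ↦ 0.

Satisfiable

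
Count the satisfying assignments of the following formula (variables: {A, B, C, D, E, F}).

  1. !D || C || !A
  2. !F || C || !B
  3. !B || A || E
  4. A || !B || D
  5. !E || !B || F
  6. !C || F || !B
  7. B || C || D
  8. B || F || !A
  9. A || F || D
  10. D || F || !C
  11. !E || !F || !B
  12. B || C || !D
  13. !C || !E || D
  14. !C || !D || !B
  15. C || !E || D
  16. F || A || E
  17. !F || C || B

9

There are 2^6 = 64 truth assignments over (A, B, C, D, E, F).
Split on B. With B = true, the clauses containing B are satisfied and !B drops from the rest; 2 of the 2^5 = 32 assignments to the other variables satisfy what remains.
With B = false, by the same count on the reduced clause set, 7 assignments work.
(One model: A=F, B=F, C=T, D=F, E=F, F=T.)
Total: 2 + 7 = 9.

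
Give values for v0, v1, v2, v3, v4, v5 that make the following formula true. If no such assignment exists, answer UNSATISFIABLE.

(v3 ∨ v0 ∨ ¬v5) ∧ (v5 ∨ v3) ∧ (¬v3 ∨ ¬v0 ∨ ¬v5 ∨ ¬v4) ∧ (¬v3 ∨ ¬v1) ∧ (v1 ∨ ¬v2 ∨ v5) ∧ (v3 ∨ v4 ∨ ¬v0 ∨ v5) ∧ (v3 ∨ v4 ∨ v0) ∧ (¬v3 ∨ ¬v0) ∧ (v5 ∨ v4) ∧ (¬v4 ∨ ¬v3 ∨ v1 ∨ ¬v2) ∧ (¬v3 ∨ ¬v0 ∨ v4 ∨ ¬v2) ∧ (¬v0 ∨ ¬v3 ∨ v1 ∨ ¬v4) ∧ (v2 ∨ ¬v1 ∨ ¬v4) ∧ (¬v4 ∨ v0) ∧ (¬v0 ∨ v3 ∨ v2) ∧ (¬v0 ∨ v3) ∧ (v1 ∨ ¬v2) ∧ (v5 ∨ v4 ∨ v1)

v0: False, v1: False, v2: False, v3: True, v4: False, v5: True

Try v5 = True.
Try v3 = True.
From the singleton clause (¬v1), v1 = False.
From the singleton clause (¬v0), v0 = False.
From the singleton clause (¬v4), v4 = False.
From the singleton clause (¬v2), v2 = False.
This assignment satisfies each clause.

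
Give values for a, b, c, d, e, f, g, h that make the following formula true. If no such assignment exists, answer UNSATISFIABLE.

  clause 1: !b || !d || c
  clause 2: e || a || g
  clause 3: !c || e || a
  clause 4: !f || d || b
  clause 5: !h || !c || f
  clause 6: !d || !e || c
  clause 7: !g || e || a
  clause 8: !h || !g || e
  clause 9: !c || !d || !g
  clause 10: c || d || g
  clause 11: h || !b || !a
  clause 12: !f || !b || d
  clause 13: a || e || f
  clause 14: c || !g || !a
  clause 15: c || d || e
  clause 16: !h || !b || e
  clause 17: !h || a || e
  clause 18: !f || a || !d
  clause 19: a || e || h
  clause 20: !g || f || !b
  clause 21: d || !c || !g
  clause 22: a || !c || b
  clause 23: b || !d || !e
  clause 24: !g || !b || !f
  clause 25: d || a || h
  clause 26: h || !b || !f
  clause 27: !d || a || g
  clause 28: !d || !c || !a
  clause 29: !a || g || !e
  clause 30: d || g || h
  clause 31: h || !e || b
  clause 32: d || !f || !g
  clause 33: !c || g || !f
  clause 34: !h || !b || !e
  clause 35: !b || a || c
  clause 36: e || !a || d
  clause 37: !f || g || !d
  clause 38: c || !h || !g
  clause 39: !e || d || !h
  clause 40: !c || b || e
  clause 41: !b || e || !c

Branch on b: set b = false.
Branch on f: set f = false.
Branch on h: set h = true.
(!c) alone gives c = false.
(!g) alone gives g = false.
(d) alone gives d = true.
(!e) alone gives e = false.
(a) alone gives a = true.
This assignment satisfies each clause.

a: true,  b: false,  c: false,  d: true,  e: false,  f: false,  g: false,  h: true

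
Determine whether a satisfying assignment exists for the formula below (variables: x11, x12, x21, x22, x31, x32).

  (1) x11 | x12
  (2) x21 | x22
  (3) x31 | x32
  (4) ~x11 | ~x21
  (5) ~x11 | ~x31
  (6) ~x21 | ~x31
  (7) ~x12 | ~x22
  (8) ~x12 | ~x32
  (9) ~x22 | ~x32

No, unsatisfiable

Case x11 = 1:
(~x21) alone gives x21 = 0.
(x22) alone gives x22 = 1.
(~x31) alone gives x31 = 0.
(x32) alone gives x32 = 1.
Now (~x32) is unsatisfied and unit — conflict.
That branch fails; take x11 = 0 instead.
(x12) alone gives x12 = 1.
(~x22) alone gives x22 = 0.
(x21) alone gives x21 = 1.
(~x31) alone gives x31 = 0.
(x32) alone gives x32 = 1.
Now (~x32) is unsatisfied and unit — conflict.
Neither x11 = 1 nor x11 = 0 works.
No assignment satisfies every clause.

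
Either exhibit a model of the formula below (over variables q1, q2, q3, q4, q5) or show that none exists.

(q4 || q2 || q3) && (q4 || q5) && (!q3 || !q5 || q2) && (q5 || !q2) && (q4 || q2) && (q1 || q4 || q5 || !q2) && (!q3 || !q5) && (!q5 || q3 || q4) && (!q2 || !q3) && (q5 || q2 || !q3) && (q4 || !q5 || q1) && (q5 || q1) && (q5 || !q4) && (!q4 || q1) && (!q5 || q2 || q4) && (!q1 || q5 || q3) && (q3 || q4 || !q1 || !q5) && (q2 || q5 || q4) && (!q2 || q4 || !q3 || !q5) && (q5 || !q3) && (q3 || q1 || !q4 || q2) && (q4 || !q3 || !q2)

Try q4 = true.
(q5) alone gives q5 = true.
(!q3) alone gives q3 = false.
(q1) alone gives q1 = true.
No clause remains; q2 is free.

q1=true; q2=true; q3=false; q4=true; q5=true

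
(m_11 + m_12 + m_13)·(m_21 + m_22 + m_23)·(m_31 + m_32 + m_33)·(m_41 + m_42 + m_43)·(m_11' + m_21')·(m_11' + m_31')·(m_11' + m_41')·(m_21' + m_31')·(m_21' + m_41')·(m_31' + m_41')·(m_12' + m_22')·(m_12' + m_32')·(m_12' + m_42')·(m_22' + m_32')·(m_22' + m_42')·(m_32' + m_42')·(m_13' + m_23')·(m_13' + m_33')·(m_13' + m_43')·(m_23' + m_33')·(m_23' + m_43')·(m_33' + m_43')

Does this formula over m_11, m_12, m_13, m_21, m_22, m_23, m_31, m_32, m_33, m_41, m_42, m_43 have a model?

Try m_11 = 0.
Try m_12 = 1.
Unit clause (m_22') forces m_22 = 0.
Unit clause (m_32') forces m_32 = 0.
Unit clause (m_42') forces m_42 = 0.
Try m_21 = 1.
Unit clause (m_31') forces m_31 = 0.
Unit clause (m_33) forces m_33 = 1.
Unit clause (m_41') forces m_41 = 0.
Unit clause (m_43) forces m_43 = 1.
That conflicts with the unit clause (m_43').
That branch fails; take m_21 = 0 instead.
Unit clause (m_23) forces m_23 = 1.
Unit clause (m_13') forces m_13 = 0.
Unit clause (m_33') forces m_33 = 0.
Unit clause (m_31) forces m_31 = 1.
Unit clause (m_41') forces m_41 = 0.
Unit clause (m_43) forces m_43 = 1.
That conflicts with the unit clause (m_43').
Neither m_21 = 1 nor m_21 = 0 works.
That branch fails; take m_12 = 0 instead.
Unit clause (m_13) forces m_13 = 1.
Unit clause (m_23') forces m_23 = 0.
Unit clause (m_33') forces m_33 = 0.
Unit clause (m_43') forces m_43 = 0.
Try m_21 = 1.
Unit clause (m_31') forces m_31 = 0.
Unit clause (m_32) forces m_32 = 1.
Unit clause (m_41') forces m_41 = 0.
Unit clause (m_42) forces m_42 = 1.
That conflicts with the unit clause (m_42').
That branch fails; take m_21 = 0 instead.
Unit clause (m_22) forces m_22 = 1.
Unit clause (m_32') forces m_32 = 0.
Unit clause (m_31) forces m_31 = 1.
Unit clause (m_41') forces m_41 = 0.
Unit clause (m_42) forces m_42 = 1.
That conflicts with the unit clause (m_42').
Neither m_21 = 1 nor m_21 = 0 works.
Neither m_12 = 1 nor m_12 = 0 works.
That branch fails; take m_11 = 1 instead.
Unit clause (m_21') forces m_21 = 0.
Unit clause (m_31') forces m_31 = 0.
Unit clause (m_41') forces m_41 = 0.
Try m_22 = 1.
Unit clause (m_12') forces m_12 = 0.
Unit clause (m_32') forces m_32 = 0.
Unit clause (m_33) forces m_33 = 1.
Unit clause (m_42') forces m_42 = 0.
Unit clause (m_43) forces m_43 = 1.
That conflicts with the unit clause (m_43').
That branch fails; take m_22 = 0 instead.
Unit clause (m_23) forces m_23 = 1.
Unit clause (m_13') forces m_13 = 0.
Unit clause (m_33') forces m_33 = 0.
Unit clause (m_32) forces m_32 = 1.
Unit clause (m_12') forces m_12 = 0.
Unit clause (m_42') forces m_42 = 0.
Unit clause (m_43) forces m_43 = 1.
That conflicts with the unit clause (m_43').
Neither m_22 = 1 nor m_22 = 0 works.
Neither m_11 = 1 nor m_11 = 0 works.
No assignment satisfies every clause.

No, unsatisfiable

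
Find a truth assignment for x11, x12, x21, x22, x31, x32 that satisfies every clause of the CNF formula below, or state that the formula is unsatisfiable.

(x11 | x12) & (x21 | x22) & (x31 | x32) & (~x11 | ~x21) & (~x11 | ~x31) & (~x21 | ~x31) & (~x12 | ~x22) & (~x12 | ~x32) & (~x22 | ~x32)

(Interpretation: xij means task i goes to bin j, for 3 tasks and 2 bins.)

Branch on x11: set x11 = 1.
Unit clause (~x21) forces x21 = 0.
Unit clause (x22) forces x22 = 1.
Unit clause (~x31) forces x31 = 0.
Unit clause (x32) forces x32 = 1.
That conflicts with the unit clause (~x32).
Undo x11 and try x11 = 0.
Unit clause (x12) forces x12 = 1.
Unit clause (~x22) forces x22 = 0.
Unit clause (x21) forces x21 = 1.
Unit clause (~x31) forces x31 = 0.
Unit clause (x32) forces x32 = 1.
That conflicts with the unit clause (~x32).
Neither x11 = 1 nor x11 = 0 works.

UNSATISFIABLE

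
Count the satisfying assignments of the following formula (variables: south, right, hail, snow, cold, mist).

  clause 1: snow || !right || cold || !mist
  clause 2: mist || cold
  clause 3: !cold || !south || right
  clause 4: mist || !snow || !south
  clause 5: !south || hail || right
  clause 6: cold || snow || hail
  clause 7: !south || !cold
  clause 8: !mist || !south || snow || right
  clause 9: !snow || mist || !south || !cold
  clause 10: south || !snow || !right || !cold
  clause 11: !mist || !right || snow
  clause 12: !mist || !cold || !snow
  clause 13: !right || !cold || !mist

16

There are 2^6 = 64 truth assignments over (south, right, hail, snow, cold, mist).
Split on cold. With cold = true, the clauses containing cold are satisfied and !cold drops from the rest; 8 of the 2^5 = 32 assignments to the other variables satisfy what remains.
With cold = false, by the same count on the reduced clause set, 8 assignments work.
(One model: south=F, right=F, hail=F, snow=F, cold=T, mist=F.)
Total: 8 + 8 = 16.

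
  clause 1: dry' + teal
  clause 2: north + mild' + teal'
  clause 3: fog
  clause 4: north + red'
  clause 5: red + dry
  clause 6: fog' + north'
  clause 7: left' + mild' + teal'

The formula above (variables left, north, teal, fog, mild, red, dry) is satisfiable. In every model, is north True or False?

Suppose north = 1.
(fog) alone gives fog = 1.
Now (fog') is unsatisfied and unit — conflict.
So every satisfying assignment has north = False.

False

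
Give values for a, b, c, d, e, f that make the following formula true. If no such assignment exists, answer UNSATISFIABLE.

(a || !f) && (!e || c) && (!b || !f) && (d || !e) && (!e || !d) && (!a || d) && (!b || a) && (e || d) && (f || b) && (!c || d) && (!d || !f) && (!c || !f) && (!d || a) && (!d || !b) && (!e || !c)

Branch on a: set a = true.
From the singleton clause (d), d = true.
From the singleton clause (!e), e = false.
From the singleton clause (!f), f = false.
From the singleton clause (b), b = true.
Now (!b) is unsatisfied and unit — conflict.
Undo a and try a = false.
From the singleton clause (!f), f = false.
From the singleton clause (!b), b = false.
Now (b) is unsatisfied and unit — conflict.
Either choice for a ends in contradiction.

UNSATISFIABLE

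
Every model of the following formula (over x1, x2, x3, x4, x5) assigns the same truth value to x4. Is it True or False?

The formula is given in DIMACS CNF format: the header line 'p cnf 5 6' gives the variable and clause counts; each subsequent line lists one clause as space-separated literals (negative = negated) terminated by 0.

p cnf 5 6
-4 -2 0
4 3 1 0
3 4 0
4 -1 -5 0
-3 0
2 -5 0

True

Suppose x4 = False.
Unit clause (x3) forces x3 = True.
Now (¬x3) is unsatisfied and unit — conflict.
So every satisfying assignment has x4 = True.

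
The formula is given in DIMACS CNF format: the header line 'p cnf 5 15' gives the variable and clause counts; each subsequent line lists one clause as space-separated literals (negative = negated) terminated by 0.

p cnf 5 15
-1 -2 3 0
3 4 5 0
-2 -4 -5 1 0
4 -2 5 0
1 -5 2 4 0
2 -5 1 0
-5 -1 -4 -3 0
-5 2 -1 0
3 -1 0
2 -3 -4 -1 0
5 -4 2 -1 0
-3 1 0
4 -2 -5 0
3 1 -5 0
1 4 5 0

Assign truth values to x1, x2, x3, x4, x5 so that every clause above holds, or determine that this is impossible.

x1: False; x2: False; x3: False; x4: True; x5: False

Try x3 = False.
Unit clause (¬x1) forces x1 = False.
Unit clause (¬x5) forces x5 = False.
Unit clause (x4) forces x4 = True.
All clauses hold; x2 can take either value.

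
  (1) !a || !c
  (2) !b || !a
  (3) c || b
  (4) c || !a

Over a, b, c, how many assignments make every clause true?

3

There are 2^3 = 8 truth assignments over (a, b, c).
Check each against the 4 clauses (columns in the order a, b, c):
  F F F  ✗ fails (c || b)
  F F T  ✓ satisfies all
  F T F  ✓ satisfies all
  F T T  ✓ satisfies all
  T F F  ✗ fails (c || b)
  T F T  ✗ fails (!a || !c)
  T T F  ✗ fails (!b || !a)
  T T T  ✗ fails (!a || !c)
3 of the 8 rows are models.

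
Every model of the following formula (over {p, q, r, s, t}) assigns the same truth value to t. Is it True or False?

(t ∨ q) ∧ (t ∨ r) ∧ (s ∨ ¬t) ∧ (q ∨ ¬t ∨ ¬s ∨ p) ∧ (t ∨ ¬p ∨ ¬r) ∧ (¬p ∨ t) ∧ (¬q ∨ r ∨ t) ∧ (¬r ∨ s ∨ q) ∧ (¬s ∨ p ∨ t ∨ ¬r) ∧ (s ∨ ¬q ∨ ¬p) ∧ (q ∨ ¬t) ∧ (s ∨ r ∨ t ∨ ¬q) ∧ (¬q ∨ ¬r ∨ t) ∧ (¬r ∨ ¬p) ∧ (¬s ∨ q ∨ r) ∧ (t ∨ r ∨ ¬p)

True

Suppose t = False.
Unit clause (q) forces q = True.
Unit clause (r) forces r = True.
Now (¬r) is unsatisfied and unit — conflict.
So every satisfying assignment has t = True.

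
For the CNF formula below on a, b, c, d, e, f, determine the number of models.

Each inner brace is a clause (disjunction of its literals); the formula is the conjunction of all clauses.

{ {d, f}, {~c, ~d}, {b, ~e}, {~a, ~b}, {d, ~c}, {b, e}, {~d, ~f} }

4

There are 2^6 = 64 truth assignments over (a, b, c, d, e, f).
Split on e. With e = 1, the clauses containing e are satisfied and ~e drops from the rest; 2 of the 2^5 = 32 assignments to the other variables satisfy what remains.
With e = 0, by the same count on the reduced clause set, 2 assignments work.
Total: 2 + 2 = 4.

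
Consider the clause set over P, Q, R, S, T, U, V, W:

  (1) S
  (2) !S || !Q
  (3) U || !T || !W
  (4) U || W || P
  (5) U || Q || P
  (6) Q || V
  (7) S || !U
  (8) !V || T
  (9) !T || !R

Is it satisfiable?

Yes

The clause (S) is unit, so S = true.
The clause (!Q) is unit, so Q = false.
The clause (V) is unit, so V = true.
The clause (T) is unit, so T = true.
The clause (!R) is unit, so R = false.
Suppose U = true.
Every clause is now satisfied; P, W are unconstrained.
A satisfying assignment: P ↦ true,  Q ↦ false,  R ↦ false,  S ↦ true,  T ↦ true,  U ↦ true,  V ↦ true,  W ↦ false.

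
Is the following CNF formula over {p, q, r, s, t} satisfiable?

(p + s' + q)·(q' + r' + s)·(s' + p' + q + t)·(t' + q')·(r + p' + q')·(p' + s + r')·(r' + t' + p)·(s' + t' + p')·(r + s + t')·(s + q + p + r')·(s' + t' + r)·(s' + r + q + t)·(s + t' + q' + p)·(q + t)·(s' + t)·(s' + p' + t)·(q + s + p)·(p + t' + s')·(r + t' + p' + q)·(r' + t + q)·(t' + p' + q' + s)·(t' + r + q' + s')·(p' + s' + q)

Try t = 0.
The clause (q) is unit, so q = 1.
The clause (s') is unit, so s = 0.
The clause (r') is unit, so r = 0.
The clause (p') is unit, so p = 0.
All clauses are satisfied.
A satisfying assignment: p ↦ 0; q ↦ 1; r ↦ 0; s ↦ 0; t ↦ 0.

Yes, satisfiable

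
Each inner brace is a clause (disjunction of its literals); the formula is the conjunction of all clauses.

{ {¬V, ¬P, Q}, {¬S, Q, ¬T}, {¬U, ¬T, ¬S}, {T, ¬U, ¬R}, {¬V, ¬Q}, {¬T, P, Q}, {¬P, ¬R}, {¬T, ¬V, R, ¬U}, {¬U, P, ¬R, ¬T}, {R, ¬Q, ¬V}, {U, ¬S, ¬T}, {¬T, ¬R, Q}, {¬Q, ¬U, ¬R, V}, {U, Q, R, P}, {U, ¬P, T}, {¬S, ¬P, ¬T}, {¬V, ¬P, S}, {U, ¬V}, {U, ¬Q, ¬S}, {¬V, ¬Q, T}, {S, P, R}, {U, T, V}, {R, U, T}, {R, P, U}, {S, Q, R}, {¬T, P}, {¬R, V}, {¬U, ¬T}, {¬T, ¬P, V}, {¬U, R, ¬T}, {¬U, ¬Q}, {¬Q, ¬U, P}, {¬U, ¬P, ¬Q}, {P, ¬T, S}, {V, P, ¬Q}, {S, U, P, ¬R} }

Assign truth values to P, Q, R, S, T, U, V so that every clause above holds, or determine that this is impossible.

Try V = False.
(¬R) alone gives R = False.
Try S = True.
Try Q = False.
(¬T) alone gives T = False.
(U) alone gives U = True.
All clauses hold; P can take either value.

P ↦ True; Q ↦ False; R ↦ False; S ↦ True; T ↦ False; U ↦ True; V ↦ False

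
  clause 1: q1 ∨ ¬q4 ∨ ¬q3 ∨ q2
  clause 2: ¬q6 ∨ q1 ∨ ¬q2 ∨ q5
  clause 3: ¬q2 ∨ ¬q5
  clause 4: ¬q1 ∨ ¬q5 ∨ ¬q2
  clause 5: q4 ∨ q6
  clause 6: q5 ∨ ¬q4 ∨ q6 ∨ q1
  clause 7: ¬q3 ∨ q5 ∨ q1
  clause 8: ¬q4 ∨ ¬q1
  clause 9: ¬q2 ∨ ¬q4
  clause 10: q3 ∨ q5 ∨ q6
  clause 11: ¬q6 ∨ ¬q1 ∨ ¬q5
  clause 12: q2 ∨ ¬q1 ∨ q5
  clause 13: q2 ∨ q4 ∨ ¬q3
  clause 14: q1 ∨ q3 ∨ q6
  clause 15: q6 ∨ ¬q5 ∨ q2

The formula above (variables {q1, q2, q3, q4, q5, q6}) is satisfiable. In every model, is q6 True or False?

Suppose q6 = False.
From the singleton clause (q4), q4 = True.
From the singleton clause (¬q1), q1 = False.
From the singleton clause (q5), q5 = True.
From the singleton clause (¬q2), q2 = False.
That conflicts with the unit clause (q2).
So every satisfying assignment has q6 = True.

True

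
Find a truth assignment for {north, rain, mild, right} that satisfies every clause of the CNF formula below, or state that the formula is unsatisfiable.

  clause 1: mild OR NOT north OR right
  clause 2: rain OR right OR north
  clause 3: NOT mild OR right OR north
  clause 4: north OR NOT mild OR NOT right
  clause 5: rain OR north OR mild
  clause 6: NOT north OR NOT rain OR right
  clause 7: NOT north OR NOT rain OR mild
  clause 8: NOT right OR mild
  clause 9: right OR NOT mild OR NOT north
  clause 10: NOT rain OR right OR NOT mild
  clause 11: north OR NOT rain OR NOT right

Case right = false:
Case mild = false:
The clause (NOT north) is unit, so north = false.
The clause (rain) is unit, so rain = true.
Every clause now holds.

north=false,  rain=true,  mild=false,  right=false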